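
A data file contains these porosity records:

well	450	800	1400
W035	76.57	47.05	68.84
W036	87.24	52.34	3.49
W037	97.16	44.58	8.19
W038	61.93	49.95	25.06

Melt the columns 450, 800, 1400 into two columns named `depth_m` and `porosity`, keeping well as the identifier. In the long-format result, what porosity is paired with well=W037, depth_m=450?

97.16

Unpivoting turns each (well, wide-column) pair into one long row.
The wide cell at row W037, column 450 holds 97.16, so the long row (W037, 450) has porosity=97.16.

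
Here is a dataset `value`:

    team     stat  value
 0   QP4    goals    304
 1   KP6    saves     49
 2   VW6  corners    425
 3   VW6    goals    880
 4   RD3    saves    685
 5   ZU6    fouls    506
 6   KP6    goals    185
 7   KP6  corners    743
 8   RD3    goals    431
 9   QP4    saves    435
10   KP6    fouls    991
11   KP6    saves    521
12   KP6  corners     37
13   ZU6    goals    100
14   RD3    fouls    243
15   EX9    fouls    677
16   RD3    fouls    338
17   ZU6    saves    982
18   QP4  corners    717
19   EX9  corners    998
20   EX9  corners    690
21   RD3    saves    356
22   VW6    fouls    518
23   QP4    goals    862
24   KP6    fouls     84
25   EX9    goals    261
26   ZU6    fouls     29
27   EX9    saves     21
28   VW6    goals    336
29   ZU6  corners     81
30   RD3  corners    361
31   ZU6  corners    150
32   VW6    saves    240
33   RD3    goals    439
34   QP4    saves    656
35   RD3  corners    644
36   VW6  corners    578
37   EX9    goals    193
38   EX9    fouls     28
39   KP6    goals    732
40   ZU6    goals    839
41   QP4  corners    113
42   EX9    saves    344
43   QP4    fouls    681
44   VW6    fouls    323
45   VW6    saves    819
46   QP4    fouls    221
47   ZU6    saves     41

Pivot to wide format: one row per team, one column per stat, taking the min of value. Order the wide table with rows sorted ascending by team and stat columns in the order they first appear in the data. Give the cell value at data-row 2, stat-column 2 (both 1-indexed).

49

With rows sorted ascending by team, row 2 is team=KP6. stat columns in first-appearance order: goals, saves, corners, fouls; column 2 is saves.
Long rows with team=KP6, stat=saves: min(49, 521) = 49.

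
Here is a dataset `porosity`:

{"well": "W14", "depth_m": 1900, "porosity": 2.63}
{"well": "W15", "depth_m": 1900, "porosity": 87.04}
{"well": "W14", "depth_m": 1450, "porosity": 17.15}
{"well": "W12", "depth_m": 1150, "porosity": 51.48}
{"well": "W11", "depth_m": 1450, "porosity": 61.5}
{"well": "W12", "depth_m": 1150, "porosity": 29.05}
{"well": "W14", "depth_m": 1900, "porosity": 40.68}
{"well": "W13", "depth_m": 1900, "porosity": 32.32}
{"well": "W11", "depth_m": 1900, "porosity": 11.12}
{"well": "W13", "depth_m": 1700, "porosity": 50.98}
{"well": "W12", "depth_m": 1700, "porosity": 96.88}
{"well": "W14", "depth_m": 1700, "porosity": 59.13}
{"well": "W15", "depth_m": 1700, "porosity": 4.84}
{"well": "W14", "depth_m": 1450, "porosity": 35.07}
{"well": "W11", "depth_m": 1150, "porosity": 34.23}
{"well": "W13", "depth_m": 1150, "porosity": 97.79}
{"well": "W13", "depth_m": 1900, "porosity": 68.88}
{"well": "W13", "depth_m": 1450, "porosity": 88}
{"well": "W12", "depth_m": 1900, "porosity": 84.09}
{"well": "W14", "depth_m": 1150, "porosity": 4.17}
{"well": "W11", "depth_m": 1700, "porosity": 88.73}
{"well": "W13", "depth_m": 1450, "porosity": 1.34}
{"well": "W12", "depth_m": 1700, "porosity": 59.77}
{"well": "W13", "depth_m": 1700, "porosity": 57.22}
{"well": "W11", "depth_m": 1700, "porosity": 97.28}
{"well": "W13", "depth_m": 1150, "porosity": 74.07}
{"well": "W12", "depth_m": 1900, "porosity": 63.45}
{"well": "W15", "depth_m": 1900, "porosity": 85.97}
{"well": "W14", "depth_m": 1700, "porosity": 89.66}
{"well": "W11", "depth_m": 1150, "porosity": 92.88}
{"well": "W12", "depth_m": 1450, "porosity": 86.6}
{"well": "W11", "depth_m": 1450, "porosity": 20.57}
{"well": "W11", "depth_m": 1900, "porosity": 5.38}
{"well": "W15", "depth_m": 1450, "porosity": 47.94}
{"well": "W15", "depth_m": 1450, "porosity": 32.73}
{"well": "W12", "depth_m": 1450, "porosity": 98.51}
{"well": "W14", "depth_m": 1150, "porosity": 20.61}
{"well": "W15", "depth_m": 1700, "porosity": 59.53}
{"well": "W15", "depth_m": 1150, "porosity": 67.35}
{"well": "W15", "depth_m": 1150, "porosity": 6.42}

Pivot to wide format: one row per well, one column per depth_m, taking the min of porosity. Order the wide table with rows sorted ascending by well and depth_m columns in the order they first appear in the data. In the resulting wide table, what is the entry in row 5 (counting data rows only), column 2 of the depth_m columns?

32.73

With rows sorted ascending by well, row 5 is well=W15. depth_m columns in first-appearance order: 1900, 1450, 1150, 1700; column 2 is 1450.
Long rows with well=W15, depth_m=1450: min(47.94, 32.73) = 32.73.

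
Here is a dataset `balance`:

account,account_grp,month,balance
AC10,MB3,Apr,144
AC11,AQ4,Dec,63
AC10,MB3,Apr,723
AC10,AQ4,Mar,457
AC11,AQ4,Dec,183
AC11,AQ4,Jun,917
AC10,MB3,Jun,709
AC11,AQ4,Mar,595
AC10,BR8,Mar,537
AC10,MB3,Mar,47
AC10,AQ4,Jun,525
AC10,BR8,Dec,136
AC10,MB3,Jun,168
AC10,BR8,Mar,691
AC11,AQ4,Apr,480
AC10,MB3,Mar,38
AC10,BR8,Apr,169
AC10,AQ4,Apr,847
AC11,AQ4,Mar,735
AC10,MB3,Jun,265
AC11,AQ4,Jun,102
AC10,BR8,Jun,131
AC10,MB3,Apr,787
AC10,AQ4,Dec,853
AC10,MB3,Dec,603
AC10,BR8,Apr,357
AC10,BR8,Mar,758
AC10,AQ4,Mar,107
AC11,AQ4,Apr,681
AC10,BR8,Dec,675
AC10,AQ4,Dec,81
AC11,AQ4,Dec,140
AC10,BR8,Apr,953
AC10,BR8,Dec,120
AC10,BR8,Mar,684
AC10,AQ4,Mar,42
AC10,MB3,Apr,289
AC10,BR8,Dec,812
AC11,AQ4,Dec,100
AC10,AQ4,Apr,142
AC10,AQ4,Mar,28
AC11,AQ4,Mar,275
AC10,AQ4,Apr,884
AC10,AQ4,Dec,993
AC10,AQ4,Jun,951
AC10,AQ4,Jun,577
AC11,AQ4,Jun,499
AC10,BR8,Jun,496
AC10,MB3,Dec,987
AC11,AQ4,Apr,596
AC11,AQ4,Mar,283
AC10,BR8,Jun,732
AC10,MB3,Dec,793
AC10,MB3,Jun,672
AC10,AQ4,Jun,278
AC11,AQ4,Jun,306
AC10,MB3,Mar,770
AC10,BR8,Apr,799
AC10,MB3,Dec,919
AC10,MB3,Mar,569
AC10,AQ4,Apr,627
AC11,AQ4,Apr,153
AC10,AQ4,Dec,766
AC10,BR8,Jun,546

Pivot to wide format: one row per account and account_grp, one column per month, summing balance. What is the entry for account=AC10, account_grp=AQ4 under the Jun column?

Rows with account=AC10, account_grp=AQ4 and month=Jun: balance values are 525, 951, 577, 278.
525 + 951 + 577 + 278 = 2331.

2331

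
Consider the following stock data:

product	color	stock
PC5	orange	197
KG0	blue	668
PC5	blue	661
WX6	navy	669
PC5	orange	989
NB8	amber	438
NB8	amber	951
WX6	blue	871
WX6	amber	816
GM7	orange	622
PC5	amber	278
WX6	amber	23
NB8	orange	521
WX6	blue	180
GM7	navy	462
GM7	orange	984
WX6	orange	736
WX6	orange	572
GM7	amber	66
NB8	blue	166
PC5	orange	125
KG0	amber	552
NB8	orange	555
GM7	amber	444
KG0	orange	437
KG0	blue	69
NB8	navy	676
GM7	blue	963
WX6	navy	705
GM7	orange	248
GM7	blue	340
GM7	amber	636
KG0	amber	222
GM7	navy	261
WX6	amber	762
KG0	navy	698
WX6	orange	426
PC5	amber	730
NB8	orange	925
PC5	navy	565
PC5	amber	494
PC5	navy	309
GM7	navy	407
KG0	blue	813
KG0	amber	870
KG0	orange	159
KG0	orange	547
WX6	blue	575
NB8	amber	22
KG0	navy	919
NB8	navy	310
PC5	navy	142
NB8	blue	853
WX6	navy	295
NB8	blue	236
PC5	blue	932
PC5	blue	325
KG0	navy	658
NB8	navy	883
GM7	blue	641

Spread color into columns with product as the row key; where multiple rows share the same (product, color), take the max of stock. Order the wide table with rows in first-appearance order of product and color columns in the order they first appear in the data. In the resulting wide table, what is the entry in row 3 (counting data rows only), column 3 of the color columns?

With rows in first-appearance order of product, row 3 is product=WX6. color columns in first-appearance order: orange, blue, navy, amber; column 3 is navy.
Long rows with product=WX6, color=navy: max(669, 705, 295) = 705.

705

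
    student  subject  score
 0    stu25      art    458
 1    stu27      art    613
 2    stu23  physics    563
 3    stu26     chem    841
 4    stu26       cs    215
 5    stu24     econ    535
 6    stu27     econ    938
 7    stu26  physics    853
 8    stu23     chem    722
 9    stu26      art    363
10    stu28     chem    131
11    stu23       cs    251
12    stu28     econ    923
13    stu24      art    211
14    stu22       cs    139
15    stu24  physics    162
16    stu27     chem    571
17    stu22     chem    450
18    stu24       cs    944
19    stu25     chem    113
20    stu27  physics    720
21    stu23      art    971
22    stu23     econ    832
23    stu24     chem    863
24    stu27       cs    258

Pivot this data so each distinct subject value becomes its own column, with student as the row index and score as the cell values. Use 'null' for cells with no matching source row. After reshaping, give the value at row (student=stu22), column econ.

null

No long-format row has student=stu22 and subject=econ, so the cell is null.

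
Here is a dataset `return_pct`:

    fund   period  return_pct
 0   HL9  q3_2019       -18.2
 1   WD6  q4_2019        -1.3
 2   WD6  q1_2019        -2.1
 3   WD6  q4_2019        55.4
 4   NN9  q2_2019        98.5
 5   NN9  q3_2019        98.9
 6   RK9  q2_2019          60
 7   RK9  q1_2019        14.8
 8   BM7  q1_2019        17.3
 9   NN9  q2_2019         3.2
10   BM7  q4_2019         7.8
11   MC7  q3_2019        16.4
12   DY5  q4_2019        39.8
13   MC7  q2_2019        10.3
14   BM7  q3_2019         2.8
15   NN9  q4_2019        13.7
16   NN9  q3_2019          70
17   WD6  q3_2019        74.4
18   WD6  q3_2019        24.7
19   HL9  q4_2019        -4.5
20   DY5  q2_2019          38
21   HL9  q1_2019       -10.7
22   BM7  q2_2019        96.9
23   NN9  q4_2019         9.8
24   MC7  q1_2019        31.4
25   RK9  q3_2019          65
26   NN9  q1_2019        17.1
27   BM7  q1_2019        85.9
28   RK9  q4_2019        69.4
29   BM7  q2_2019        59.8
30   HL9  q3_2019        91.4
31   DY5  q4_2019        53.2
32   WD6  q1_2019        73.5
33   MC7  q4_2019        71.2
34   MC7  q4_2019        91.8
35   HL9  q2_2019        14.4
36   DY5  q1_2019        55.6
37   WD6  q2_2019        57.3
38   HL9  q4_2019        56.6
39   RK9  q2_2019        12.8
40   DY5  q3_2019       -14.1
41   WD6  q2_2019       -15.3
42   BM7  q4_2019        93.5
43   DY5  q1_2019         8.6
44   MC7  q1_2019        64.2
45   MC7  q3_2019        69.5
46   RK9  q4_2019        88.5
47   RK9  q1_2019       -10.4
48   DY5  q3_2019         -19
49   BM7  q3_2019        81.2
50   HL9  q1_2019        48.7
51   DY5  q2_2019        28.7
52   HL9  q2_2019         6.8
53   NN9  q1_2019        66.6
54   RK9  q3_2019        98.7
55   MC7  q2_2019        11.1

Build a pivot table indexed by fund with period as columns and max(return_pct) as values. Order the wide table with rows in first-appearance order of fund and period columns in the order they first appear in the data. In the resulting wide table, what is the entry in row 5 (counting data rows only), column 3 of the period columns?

With rows in first-appearance order of fund, row 5 is fund=BM7. period columns in first-appearance order: q3_2019, q4_2019, q1_2019, q2_2019; column 3 is q1_2019.
Long rows with fund=BM7, period=q1_2019: max(17.3, 85.9) = 85.9.

85.9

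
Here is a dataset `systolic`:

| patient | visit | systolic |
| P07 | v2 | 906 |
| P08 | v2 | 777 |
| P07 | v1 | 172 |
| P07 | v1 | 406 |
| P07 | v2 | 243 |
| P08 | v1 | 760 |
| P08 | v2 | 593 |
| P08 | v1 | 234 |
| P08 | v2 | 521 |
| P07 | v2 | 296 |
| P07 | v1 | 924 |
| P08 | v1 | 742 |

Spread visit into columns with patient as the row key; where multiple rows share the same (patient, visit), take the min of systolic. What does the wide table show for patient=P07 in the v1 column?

172

Rows with patient=P07 and visit=v1: systolic values are 172, 406, 924.
min(172, 406, 924) = 172.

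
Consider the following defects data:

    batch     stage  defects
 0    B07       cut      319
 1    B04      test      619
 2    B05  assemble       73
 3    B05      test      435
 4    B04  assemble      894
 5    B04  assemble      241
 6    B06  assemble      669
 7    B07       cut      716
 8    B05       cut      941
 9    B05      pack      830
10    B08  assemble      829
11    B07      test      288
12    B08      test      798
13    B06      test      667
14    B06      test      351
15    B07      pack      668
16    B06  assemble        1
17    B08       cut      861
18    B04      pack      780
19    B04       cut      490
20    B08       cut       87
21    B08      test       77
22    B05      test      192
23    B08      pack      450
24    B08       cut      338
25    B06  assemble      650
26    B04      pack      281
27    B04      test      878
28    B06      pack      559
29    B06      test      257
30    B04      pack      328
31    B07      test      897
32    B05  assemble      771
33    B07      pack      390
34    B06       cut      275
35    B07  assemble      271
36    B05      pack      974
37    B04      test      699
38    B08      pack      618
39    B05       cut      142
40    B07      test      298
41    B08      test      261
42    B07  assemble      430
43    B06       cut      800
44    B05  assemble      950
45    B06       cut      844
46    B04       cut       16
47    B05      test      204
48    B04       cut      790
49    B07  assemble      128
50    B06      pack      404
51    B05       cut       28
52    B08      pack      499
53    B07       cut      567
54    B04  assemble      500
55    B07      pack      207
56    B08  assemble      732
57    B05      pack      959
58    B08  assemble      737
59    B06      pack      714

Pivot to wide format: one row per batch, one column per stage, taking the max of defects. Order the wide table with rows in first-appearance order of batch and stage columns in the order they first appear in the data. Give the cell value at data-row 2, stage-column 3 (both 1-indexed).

894

With rows in first-appearance order of batch, row 2 is batch=B04. stage columns in first-appearance order: cut, test, assemble, pack; column 3 is assemble.
Long rows with batch=B04, stage=assemble: max(894, 241, 500) = 894.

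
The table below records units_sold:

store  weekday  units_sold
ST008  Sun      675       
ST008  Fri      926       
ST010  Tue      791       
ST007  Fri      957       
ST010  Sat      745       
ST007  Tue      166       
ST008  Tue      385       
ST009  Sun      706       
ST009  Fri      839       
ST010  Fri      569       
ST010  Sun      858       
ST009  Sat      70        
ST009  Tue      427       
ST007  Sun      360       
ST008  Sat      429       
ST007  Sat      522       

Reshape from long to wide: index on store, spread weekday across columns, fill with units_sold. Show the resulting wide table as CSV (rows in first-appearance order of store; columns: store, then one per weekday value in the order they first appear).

Columns: store plus the 4 distinct weekday values (Sun, Fri, Tue, Sat).
For example, row ST008 column Sun takes units_sold=675 from the long row (ST008, Sun).

store,Sun,Fri,Tue,Sat
ST008,675,926,385,429
ST010,858,569,791,745
ST007,360,957,166,522
ST009,706,839,427,70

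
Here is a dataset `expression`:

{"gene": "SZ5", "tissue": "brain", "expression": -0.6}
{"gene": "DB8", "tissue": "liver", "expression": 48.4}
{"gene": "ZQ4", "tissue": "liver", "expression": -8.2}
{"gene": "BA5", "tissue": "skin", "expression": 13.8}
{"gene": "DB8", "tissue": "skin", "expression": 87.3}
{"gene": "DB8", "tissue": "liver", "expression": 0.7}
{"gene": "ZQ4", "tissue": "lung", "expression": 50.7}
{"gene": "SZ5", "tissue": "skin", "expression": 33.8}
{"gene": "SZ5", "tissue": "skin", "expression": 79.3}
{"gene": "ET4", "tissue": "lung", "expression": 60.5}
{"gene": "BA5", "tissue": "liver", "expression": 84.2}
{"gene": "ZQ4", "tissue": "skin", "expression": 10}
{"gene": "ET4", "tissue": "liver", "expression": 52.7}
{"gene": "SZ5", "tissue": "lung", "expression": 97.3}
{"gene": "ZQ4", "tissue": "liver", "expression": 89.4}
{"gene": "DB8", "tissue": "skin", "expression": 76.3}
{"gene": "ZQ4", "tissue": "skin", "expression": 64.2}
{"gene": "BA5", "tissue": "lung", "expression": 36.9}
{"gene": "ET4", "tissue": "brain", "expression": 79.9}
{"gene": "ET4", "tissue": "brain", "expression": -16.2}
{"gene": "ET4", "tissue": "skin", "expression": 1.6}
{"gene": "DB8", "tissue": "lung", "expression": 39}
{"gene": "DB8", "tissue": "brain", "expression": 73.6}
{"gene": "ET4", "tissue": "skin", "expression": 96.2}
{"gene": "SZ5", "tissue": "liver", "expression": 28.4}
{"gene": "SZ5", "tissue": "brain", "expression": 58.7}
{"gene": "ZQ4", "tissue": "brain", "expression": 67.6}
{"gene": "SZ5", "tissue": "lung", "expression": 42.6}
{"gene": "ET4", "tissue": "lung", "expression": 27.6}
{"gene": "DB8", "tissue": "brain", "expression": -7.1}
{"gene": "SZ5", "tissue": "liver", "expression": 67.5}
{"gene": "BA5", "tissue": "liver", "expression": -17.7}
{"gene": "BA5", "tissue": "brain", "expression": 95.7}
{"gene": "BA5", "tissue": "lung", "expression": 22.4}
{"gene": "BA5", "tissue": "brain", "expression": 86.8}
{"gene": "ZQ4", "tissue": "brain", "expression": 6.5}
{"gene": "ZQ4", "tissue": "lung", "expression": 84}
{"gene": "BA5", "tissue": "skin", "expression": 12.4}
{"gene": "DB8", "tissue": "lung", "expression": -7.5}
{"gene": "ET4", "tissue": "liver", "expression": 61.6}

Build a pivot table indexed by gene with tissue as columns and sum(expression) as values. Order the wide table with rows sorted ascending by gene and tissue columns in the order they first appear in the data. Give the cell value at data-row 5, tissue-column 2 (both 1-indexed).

With rows sorted ascending by gene, row 5 is gene=ZQ4. tissue columns in first-appearance order: brain, liver, skin, lung; column 2 is liver.
Long rows with gene=ZQ4, tissue=liver: -8.2 + 89.4 = 81.2.

81.2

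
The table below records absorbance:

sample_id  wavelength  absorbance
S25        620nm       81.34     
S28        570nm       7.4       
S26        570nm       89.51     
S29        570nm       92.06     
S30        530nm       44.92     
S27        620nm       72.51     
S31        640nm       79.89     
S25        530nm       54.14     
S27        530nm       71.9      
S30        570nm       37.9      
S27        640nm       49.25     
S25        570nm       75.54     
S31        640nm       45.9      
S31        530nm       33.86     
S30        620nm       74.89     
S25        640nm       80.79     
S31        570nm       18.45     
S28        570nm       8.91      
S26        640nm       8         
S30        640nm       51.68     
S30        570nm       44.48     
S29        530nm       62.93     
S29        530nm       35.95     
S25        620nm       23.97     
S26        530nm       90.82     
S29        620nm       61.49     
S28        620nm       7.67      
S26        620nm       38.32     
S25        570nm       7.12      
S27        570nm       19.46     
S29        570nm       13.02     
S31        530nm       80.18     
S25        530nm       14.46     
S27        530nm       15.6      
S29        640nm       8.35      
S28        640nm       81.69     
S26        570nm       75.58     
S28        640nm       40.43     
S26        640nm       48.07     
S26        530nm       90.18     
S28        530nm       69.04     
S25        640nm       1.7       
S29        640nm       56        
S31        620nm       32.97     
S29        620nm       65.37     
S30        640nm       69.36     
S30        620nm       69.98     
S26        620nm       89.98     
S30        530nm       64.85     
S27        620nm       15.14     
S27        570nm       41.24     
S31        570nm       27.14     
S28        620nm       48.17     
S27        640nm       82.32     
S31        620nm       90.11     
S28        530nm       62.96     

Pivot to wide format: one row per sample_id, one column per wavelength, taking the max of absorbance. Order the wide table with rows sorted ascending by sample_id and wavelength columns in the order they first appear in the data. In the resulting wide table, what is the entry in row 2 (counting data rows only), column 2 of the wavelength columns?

With rows sorted ascending by sample_id, row 2 is sample_id=S26. wavelength columns in first-appearance order: 620nm, 570nm, 530nm, 640nm; column 2 is 570nm.
Long rows with sample_id=S26, wavelength=570nm: max(89.51, 75.58) = 89.51.

89.51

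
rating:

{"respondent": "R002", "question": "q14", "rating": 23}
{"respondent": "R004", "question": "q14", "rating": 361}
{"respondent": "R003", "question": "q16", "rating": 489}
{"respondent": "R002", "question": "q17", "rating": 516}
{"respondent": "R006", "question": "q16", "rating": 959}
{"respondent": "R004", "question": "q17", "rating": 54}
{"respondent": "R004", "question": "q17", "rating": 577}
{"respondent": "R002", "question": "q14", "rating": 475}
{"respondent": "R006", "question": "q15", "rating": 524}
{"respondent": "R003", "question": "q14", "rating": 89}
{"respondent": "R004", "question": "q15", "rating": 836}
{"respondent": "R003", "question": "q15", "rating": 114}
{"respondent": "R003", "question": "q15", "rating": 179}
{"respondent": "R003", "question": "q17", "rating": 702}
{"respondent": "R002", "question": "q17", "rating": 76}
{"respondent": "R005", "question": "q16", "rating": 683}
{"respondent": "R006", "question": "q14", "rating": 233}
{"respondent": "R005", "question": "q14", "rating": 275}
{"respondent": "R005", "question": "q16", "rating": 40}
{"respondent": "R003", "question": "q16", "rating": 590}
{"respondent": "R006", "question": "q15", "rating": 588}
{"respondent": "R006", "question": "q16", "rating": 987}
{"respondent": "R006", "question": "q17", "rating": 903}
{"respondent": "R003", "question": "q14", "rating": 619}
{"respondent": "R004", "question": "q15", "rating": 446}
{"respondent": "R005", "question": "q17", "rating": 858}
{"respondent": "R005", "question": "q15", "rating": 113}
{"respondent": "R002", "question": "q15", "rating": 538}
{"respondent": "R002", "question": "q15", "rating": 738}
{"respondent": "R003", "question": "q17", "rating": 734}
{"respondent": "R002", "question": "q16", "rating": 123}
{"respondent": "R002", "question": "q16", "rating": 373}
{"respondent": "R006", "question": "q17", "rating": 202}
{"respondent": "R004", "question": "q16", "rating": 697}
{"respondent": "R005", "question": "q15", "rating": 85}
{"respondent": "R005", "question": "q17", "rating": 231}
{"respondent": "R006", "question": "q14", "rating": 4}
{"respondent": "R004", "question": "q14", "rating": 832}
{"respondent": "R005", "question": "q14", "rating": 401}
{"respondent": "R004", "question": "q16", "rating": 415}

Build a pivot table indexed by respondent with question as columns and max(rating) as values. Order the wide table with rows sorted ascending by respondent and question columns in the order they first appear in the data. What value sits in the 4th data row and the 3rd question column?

With rows sorted ascending by respondent, row 4 is respondent=R005. question columns in first-appearance order: q14, q16, q17, q15; column 3 is q17.
Long rows with respondent=R005, question=q17: max(858, 231) = 858.

858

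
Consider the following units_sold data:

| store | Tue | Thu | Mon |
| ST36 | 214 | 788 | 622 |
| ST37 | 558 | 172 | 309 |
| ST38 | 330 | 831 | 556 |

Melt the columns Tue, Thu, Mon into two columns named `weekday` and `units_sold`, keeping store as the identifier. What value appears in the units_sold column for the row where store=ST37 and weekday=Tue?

Unpivoting turns each (store, wide-column) pair into one long row.
The wide cell at row ST37, column Tue holds 558, so the long row (ST37, Tue) has units_sold=558.

558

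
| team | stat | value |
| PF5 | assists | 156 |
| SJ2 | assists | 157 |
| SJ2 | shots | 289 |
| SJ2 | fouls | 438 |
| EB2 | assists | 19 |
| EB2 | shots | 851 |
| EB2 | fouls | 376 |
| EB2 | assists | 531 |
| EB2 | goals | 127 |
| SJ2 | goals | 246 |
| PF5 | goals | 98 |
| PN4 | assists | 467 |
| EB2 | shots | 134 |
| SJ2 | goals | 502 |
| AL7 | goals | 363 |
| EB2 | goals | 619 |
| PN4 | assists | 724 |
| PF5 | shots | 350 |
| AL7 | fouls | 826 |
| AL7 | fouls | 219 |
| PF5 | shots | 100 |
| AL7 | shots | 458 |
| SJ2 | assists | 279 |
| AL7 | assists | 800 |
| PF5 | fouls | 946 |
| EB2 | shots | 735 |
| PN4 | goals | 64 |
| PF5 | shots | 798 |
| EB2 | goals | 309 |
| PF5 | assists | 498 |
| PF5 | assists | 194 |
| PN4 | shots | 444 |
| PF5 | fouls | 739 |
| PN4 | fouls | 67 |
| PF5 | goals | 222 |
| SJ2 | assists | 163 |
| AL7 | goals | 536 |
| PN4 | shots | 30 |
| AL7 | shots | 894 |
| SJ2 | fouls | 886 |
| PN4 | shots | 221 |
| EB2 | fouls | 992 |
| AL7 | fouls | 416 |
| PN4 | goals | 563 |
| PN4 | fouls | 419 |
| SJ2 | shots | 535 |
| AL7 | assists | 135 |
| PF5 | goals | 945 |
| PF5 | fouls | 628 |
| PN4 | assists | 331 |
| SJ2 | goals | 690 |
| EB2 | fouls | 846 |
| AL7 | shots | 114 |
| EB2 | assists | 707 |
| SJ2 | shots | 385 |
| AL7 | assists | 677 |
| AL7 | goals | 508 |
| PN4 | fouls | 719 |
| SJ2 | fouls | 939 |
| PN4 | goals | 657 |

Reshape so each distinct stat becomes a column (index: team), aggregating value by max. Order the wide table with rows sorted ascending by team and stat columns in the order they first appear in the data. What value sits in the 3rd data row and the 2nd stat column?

With rows sorted ascending by team, row 3 is team=PF5. stat columns in first-appearance order: assists, shots, fouls, goals; column 2 is shots.
Long rows with team=PF5, stat=shots: max(350, 100, 798) = 798.

798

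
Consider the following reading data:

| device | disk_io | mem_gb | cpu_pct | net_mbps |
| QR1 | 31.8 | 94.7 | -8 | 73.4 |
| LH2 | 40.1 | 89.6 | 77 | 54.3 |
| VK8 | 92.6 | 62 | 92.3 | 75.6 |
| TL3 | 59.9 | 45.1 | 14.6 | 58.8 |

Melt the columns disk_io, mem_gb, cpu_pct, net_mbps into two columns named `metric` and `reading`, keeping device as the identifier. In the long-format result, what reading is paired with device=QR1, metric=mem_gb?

94.7

Unpivoting turns each (device, wide-column) pair into one long row.
The wide cell at row QR1, column mem_gb holds 94.7, so the long row (QR1, mem_gb) has reading=94.7.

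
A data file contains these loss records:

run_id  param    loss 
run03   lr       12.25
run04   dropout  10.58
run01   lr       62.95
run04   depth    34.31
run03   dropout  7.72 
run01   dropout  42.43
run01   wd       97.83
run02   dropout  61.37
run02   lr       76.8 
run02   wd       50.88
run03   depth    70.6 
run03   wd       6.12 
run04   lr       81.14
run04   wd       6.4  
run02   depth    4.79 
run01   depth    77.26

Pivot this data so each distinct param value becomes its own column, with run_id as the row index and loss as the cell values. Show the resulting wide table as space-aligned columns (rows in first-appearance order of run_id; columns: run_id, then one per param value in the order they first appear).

Columns: run_id plus the 4 distinct param values (lr, dropout, depth, wd).
For example, row run03 column lr takes loss=12.25 from the long row (run03, lr).

run_id  lr     dropout  depth  wd   
run03   12.25  7.72     70.6   6.12 
run04   81.14  10.58    34.31  6.4  
run01   62.95  42.43    77.26  97.83
run02   76.8   61.37    4.79   50.88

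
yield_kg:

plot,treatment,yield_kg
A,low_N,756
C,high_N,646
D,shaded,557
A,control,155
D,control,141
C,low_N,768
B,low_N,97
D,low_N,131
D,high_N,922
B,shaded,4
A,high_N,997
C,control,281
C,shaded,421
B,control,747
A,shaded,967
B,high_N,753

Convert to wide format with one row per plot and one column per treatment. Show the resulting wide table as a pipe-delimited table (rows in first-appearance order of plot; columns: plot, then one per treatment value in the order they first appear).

| plot | low_N | high_N | shaded | control |
| A | 756 | 997 | 967 | 155 |
| C | 768 | 646 | 421 | 281 |
| D | 131 | 922 | 557 | 141 |
| B | 97 | 753 | 4 | 747 |

Columns: plot plus the 4 distinct treatment values (low_N, high_N, shaded, control).
For example, row A column low_N takes yield_kg=756 from the long row (A, low_N).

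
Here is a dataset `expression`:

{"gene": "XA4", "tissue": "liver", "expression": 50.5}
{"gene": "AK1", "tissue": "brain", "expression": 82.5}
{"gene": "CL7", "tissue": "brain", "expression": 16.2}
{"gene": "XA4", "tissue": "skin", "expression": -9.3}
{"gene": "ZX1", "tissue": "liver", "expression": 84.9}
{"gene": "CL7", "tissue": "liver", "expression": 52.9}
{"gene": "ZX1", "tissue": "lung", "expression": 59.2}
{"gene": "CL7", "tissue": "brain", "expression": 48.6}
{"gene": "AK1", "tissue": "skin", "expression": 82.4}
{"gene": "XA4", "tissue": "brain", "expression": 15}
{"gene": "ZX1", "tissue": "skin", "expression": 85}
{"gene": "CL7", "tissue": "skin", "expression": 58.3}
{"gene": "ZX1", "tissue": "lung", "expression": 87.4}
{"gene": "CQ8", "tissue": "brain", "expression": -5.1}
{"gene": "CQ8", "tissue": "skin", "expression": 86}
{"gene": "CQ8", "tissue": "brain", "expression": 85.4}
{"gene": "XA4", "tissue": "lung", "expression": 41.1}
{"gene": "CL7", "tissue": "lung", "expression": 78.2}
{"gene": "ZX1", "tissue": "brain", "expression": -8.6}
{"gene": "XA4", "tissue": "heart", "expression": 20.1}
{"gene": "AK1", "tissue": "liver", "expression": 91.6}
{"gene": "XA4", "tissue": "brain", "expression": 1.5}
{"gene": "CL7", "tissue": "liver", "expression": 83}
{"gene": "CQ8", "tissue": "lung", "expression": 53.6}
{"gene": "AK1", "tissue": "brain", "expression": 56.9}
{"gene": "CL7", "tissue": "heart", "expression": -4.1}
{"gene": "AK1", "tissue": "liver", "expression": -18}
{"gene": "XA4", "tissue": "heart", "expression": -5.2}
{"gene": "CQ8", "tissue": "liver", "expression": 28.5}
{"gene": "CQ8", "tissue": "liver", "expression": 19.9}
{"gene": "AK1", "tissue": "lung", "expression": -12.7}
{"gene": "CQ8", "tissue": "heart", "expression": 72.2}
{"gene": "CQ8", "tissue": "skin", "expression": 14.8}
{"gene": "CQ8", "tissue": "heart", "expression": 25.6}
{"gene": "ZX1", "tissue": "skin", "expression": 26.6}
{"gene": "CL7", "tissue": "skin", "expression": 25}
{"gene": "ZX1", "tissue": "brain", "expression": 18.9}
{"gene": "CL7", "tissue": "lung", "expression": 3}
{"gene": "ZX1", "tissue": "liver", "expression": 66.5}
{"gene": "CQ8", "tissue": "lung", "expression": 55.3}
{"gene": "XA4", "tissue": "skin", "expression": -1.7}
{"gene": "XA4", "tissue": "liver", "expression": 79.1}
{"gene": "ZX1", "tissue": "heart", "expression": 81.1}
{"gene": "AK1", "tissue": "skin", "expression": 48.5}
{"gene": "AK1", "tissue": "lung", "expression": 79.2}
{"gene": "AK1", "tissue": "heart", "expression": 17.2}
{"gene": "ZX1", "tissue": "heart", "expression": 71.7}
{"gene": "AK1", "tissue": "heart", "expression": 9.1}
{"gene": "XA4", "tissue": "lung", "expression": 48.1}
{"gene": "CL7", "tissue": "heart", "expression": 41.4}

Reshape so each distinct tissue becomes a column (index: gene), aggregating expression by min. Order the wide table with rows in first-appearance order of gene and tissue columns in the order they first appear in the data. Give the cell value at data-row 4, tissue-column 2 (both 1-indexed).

-8.6

With rows in first-appearance order of gene, row 4 is gene=ZX1. tissue columns in first-appearance order: liver, brain, skin, lung, heart; column 2 is brain.
Long rows with gene=ZX1, tissue=brain: min(-8.6, 18.9) = -8.6.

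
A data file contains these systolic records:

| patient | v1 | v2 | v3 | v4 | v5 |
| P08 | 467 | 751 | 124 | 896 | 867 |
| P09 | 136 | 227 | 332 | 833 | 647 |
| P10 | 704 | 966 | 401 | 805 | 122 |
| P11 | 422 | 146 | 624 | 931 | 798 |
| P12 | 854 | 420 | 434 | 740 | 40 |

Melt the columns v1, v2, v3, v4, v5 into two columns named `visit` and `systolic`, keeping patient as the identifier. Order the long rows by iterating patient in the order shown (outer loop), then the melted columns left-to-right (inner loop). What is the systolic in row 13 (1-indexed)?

401

25 rows total (5 × 5). Row 13: index ⌊(13-1)/5⌋ = 2 into patient → P10; (13-1) mod 5 = 2 into the melted columns → v3.
So row 13 is (P10, v3, 401); systolic = 401.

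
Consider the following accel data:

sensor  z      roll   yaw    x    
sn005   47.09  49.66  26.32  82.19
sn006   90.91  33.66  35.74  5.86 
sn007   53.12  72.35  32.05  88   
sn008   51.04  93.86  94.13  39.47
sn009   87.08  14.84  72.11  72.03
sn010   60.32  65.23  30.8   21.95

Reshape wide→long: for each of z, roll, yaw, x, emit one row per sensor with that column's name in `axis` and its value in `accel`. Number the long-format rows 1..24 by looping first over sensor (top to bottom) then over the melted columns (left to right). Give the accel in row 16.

24 rows total (6 × 4). Row 16: index ⌊(16-1)/4⌋ = 3 into sensor → sn008; (16-1) mod 4 = 3 into the melted columns → x.
So row 16 is (sn008, x, 39.47); accel = 39.47.

39.47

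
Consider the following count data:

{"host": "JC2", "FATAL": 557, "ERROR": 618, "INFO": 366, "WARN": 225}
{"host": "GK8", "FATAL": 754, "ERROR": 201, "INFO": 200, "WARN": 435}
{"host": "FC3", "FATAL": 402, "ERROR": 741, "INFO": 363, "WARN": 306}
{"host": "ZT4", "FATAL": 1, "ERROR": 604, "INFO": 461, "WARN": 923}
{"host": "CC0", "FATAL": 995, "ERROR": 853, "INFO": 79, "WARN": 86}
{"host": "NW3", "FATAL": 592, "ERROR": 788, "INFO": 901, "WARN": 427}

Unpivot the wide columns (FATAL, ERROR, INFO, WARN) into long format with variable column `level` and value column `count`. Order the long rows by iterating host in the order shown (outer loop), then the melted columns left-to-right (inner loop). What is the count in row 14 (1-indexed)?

24 rows total (6 × 4). Row 14: index ⌊(14-1)/4⌋ = 3 into host → ZT4; (14-1) mod 4 = 1 into the melted columns → ERROR.
So row 14 is (ZT4, ERROR, 604); count = 604.

604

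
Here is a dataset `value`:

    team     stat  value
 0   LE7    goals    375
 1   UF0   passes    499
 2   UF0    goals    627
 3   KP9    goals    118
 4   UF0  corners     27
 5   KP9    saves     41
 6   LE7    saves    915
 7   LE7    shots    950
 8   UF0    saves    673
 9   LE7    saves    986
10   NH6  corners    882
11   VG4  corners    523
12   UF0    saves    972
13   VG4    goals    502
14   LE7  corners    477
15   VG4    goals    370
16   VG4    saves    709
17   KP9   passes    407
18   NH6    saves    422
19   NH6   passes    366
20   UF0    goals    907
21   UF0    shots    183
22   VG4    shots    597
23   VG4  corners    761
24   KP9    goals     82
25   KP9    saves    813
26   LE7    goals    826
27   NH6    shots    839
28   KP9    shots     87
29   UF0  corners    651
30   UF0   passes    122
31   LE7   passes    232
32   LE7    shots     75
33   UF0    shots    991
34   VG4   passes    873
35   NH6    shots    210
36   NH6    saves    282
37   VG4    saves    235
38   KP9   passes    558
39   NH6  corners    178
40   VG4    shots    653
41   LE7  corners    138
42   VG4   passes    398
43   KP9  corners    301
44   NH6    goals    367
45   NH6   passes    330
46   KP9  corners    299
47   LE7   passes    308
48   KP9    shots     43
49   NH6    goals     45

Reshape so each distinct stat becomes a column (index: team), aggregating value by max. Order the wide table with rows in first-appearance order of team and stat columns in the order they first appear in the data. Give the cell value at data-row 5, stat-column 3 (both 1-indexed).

With rows in first-appearance order of team, row 5 is team=VG4. stat columns in first-appearance order: goals, passes, corners, saves, shots; column 3 is corners.
Long rows with team=VG4, stat=corners: max(523, 761) = 761.

761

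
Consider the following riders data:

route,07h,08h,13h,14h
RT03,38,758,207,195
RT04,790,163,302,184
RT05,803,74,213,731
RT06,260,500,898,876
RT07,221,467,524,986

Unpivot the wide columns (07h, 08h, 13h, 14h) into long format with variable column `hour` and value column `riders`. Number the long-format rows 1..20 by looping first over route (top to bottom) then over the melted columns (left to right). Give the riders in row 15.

20 rows total (5 × 4). Row 15: index ⌊(15-1)/4⌋ = 3 into route → RT06; (15-1) mod 4 = 2 into the melted columns → 13h.
So row 15 is (RT06, 13h, 898); riders = 898.

898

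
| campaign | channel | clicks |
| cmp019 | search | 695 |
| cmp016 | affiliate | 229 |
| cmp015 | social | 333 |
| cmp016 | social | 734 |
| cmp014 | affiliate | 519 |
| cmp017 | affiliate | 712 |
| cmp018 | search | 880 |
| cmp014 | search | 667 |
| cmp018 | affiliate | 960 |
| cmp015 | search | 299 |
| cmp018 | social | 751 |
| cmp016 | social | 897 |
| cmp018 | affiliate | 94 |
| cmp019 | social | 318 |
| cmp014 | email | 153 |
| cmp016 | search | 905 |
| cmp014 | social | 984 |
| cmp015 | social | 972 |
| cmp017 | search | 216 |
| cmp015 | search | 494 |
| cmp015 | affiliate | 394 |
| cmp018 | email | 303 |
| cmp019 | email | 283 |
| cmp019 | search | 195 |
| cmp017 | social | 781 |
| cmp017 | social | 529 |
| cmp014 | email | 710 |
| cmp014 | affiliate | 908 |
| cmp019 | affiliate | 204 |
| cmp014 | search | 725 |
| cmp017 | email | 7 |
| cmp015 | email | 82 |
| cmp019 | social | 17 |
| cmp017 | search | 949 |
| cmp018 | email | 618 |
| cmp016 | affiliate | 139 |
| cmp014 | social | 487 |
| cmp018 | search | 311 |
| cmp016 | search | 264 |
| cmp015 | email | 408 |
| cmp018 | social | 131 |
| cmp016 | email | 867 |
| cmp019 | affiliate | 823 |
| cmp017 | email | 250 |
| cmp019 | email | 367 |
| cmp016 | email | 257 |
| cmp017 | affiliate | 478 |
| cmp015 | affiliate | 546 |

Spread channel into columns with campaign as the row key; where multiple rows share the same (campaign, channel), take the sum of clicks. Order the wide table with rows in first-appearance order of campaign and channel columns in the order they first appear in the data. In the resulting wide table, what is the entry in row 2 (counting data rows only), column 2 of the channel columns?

368

With rows in first-appearance order of campaign, row 2 is campaign=cmp016. channel columns in first-appearance order: search, affiliate, social, email; column 2 is affiliate.
Long rows with campaign=cmp016, channel=affiliate: 229 + 139 = 368.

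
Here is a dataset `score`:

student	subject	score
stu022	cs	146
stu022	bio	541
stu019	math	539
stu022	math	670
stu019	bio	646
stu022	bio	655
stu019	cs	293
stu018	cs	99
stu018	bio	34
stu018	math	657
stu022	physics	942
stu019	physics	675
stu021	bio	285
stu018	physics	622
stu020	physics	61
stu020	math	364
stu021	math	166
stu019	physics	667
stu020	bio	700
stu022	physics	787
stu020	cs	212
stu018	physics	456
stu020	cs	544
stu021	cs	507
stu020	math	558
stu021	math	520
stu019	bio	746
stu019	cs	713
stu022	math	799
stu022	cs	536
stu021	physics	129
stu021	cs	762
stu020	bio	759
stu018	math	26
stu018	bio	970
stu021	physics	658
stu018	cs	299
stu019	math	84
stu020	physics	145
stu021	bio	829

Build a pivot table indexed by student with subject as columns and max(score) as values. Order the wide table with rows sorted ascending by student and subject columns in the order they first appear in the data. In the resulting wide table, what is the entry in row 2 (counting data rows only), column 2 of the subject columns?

746

With rows sorted ascending by student, row 2 is student=stu019. subject columns in first-appearance order: cs, bio, math, physics; column 2 is bio.
Long rows with student=stu019, subject=bio: max(646, 746) = 746.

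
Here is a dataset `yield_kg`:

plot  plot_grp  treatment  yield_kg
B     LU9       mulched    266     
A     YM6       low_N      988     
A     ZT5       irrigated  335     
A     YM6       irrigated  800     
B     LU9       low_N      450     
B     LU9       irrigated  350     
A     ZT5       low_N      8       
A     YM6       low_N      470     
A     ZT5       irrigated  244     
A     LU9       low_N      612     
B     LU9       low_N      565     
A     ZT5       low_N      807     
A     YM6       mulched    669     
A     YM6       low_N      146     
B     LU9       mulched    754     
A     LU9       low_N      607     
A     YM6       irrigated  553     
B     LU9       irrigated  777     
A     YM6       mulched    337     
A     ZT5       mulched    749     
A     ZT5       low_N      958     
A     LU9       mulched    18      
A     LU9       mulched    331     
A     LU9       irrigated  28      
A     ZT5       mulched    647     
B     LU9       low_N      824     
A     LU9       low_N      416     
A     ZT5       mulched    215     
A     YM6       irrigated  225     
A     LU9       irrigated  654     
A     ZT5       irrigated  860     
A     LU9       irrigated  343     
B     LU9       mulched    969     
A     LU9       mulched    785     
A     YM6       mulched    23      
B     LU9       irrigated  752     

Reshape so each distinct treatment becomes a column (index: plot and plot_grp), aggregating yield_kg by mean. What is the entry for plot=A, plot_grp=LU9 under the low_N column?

Rows with plot=A, plot_grp=LU9 and treatment=low_N: yield_kg values are 612, 607, 416.
(612 + 607 + 416) / 3 = 545.

545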